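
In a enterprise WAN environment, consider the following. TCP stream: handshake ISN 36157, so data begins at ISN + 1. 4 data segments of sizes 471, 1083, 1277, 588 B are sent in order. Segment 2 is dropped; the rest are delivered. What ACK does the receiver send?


SYN uses sequence number 36157; first data byte = ISN + 1 = 36158.
Segment 1: SEQ = 36158, len = 471 B, covers [36158, 36628]
Segment 2: SEQ = 36629, len = 1083 B, covers [36629, 37711] [LOST]
Segment 3: SEQ = 37712, len = 1277 B, covers [37712, 38988]
Segment 4: SEQ = 38989, len = 588 B, covers [38989, 39576]
In-order data received: bytes [36158, 36628] (segments 1..1).
Segment 2 missing -> gap begins at byte 36629; later segments buffered out of order.
Cumulative ACK = next expected in-order byte = 36158 + 471 = 36629

36629


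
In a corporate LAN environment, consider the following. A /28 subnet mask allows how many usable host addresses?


Given: subnet mask /28
Host bits = 32 - 28 = 4
Total addresses = 2^4 = 16
Usable hosts = 16 - 2 (network + broadcast) = 14

14


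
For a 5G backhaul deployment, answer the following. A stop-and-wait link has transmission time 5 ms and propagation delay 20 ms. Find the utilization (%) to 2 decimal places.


Given: Ttrans = 5 ms, Tprop = 20 ms
RTT = 2 * Tprop = 2 * 20 = 40 ms
U = Ttrans / (Ttrans + RTT)
U = 5 / (5 + 40)
U = 5 / 45 = 0.111111
U% = 11.11%

11.11


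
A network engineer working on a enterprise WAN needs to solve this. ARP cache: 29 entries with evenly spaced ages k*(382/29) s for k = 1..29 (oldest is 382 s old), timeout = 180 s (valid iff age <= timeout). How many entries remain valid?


Ages are k * 382/29 s for k = 1..29 (spacing = 13.1724 s).
Entry k is valid iff k * 382/29 <= 180 iff k <= 29 * 180 / 382 = 13.6649
n_valid = floor(13.6649) = 13
(n_stale = 29 - 13 = 16)

13


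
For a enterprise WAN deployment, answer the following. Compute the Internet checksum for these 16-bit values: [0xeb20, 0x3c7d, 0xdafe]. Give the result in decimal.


Given words: [0xeb20, 0x3c7d, 0xdafe]
Step 1: Sum all words
Raw sum = 60192 + 15485 + 56062 = 131739
Step 2: Fold carry: (667 + 2) = 669
One's complement = ~669 & 0xFFFF = 64866

64866


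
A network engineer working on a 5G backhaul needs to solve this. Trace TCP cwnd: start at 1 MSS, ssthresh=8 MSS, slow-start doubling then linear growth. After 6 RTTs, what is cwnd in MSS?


RTT 0: cwnd = 1 MSS (initial)
RTT 1: cwnd = 2 MSS (slow start, doubled)
RTT 2: cwnd = 4 MSS (slow start, doubled)
RTT 3: cwnd = 8 MSS (slow start, doubled)
RTT 4: cwnd = 9 MSS (congestion avoidance, +1)
RTT 5: cwnd = 10 MSS (congestion avoidance, +1)
RTT 6: cwnd = 11 MSS (congestion avoidance, +1)

11


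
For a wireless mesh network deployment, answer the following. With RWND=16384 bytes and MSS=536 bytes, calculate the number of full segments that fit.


Given: RWND = 16384 bytes, MSS = 536 bytes
Full segments = floor(RWND / MSS)
Full segments = floor(16384 / 536)
Full segments = floor(30.5672) = 30

30


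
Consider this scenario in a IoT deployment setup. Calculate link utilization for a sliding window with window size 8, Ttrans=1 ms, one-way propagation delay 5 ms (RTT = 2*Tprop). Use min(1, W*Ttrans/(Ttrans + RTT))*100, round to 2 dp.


Given: W = 8, Ttrans = 1 ms, RTT = 10 ms (= 2 * Tprop, Tprop = 5 ms)
Cycle time = Ttrans + RTT = 1 + 10 = 11 ms (first packet sent until its ACK returns)
W * Ttrans = 8 * 1 = 8 ms of sending per cycle
W * Ttrans / (Ttrans + RTT) = 8 / 11 = 0.727273
U = min(1, 0.727273) = 0.727273
U% = 72.73%

72.73


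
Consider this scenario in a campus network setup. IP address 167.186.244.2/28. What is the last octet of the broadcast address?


Given: IP = 167.186.244.2, prefix = /28
Host bits = 32 - 28 = 4
Network last octet = 2 AND mask = 0
Host part size = 2^4 - 1 = 15
Broadcast last octet = 0 OR 15 = 15

15


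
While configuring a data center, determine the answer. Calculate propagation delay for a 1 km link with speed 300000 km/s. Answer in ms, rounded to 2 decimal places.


Given: distance = 1 km, speed = 300000 km/s
Delay = distance / speed = 1 / 300000 seconds
Delay in ms = 1 * 1000 / 300000
Delay = 0.0033 ms
Rounded to 2 dp = 0.00 ms

0.00


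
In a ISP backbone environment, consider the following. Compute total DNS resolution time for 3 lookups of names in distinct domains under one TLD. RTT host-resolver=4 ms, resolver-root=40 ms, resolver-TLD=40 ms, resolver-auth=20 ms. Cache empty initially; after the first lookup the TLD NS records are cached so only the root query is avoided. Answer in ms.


Lookup 1 (cold cache): local + root + TLD + auth = 4 + 40 + 40 + 20 = 104 ms
Lookups 2..3 (TLD NS cached -> skip root; new domain -> still ask TLD and auth): local + TLD + auth = 4 + 40 + 20 = 64 ms each
Remaining 2 lookups: 2 * 64 = 128 ms
Total = 104 + 128 = 232 ms

232


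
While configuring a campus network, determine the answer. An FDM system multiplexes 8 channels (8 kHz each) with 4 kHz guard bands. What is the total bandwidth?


Given: 8 channels, 8 kHz each, guard = 4 kHz
Channel bandwidth = 8 * 8 = 64 kHz
Guard bands = 7 gaps * 4 kHz = 28 kHz
Total = 64 + 28 = 92 kHz

92


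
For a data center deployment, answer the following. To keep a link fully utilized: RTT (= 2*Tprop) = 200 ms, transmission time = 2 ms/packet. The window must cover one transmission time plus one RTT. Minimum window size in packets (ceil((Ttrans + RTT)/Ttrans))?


Given: Ttrans = 2 ms, RTT = 200 ms (= 2 * Tprop, Tprop = 100 ms)
Time until first ACK returns = Ttrans + RTT = 2 + 200 = 202 ms
Need W * Ttrans >= Ttrans + RTT  ->  W >= (Ttrans + RTT) / Ttrans
(Ttrans + RTT) / Ttrans = 202 / 2 = 101
W_min = ceil(101) = 101

101


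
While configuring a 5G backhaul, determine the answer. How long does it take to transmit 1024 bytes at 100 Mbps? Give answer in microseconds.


Given: packet = 1024 bytes, bandwidth = 100 Mbps
Packet in bits = 1024 * 8 = 8192 bits
Bandwidth = 100 * 10^6 = 100000000 bps
Time = 8192 / 100000000 seconds
Time in us = 8192 * 10^6 / 100000000 = 81.92

81.92


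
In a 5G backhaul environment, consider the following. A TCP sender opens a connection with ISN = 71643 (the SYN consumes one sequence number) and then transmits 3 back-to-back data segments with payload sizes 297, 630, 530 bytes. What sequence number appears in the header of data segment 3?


The SYN occupies sequence number ISN = 71643, so the first data byte is ISN + 1 = 71644.
SEQ of data segment i = (ISN + 1) + sum of payload sizes of segments 1..i-1.
Segment 1: SEQ = 71644, payload = 297 bytes
Segment 2: SEQ = 71941, payload = 630 bytes
Segment 3: SEQ = 72571, payload = 530 bytes
SEQ of segment 3 = 71644 + 297 + 630 = 72571

72571


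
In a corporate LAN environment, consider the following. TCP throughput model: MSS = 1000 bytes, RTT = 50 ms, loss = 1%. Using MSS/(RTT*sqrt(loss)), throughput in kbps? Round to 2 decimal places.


Given: MSS = 1000 bytes, RTT = 50 ms, loss = 1%
RTT in seconds = 50 / 1000 = 0.05
Loss rate = 1% = 0.01
sqrt(loss) = sqrt(0.01) = 0.1
Throughput (bytes/s) = 1000 / (0.05 * 0.1) = 200000.0000
Throughput (kbps) = 200000.0000 * 8 / 1000 = 1600.000000 -> 1600.00 kbps (2 dp)

1600.00


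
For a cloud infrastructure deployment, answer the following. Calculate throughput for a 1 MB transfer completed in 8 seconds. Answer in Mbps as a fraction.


Given: file = 1 MB, time = 8 s
File in Mb = 1 * 8 = 8 Mb
Throughput = 8 / 8 Mbps
Throughput = 1 Mbps

1


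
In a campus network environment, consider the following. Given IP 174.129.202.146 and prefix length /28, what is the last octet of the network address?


Given: IP = 174.129.202.146, prefix = /28
Subnet mask = 255.255.255.240
Last octet of IP: 146
Last octet of mask: 240
Network last octet = 146 AND 240 = 144

144


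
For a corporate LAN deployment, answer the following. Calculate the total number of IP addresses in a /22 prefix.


Given: CIDR prefix /22
Host bits = 32 - 22 = 10
Total addresses = 2^10 = 1024

1024


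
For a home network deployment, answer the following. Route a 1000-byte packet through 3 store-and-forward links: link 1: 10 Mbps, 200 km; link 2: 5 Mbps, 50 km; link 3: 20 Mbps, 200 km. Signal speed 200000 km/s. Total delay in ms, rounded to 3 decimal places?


Packet = 1000 bytes = 8000 bits. Store-and-forward: sum (t_trans + t_prop) per link.
Link 1: t_trans = 8000/(10*10^6) s = 0.8000 ms; t_prop = 200/200000 s = 1.0000 ms; subtotal = 1.8000 ms
Link 2: t_trans = 8000/(5*10^6) s = 1.6000 ms; t_prop = 50/200000 s = 0.2500 ms; subtotal = 1.8500 ms
Link 3: t_trans = 8000/(20*10^6) s = 0.4000 ms; t_prop = 200/200000 s = 1.0000 ms; subtotal = 1.4000 ms
End-to-end = 1.8000 + 1.8500 + 1.4000 = 5.0500 ms -> 5.050 ms (3 dp)

5.050


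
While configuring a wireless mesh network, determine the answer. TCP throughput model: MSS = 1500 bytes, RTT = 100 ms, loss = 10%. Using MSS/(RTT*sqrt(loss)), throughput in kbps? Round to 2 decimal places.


Given: MSS = 1500 bytes, RTT = 100 ms, loss = 10%
RTT in seconds = 100 / 1000 = 0.1
Loss rate = 10% = 0.1
sqrt(loss) = sqrt(0.1) = 0.316227766017
Throughput (bytes/s) = 1500 / (0.1 * 0.316227766017) = 47434.1649
Throughput (kbps) = 47434.1649 * 8 / 1000 = 379.473319 -> 379.47 kbps (2 dp)

379.47


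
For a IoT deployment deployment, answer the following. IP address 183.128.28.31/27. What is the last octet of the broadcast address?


Given: IP = 183.128.28.31, prefix = /27
Host bits = 32 - 27 = 5
Network last octet = 31 AND mask = 0
Host part size = 2^5 - 1 = 31
Broadcast last octet = 0 OR 31 = 31

31


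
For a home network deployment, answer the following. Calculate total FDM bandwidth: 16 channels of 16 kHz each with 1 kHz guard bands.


Given: 16 channels, 16 kHz each, guard = 1 kHz
Channel bandwidth = 16 * 16 = 256 kHz
Guard bands = 15 gaps * 1 kHz = 15 kHz
Total = 256 + 15 = 271 kHz

271


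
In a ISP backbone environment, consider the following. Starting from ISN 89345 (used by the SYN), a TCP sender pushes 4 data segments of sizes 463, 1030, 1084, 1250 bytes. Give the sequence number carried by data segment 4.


The SYN occupies sequence number ISN = 89345, so the first data byte is ISN + 1 = 89346.
SEQ of data segment i = (ISN + 1) + sum of payload sizes of segments 1..i-1.
Segment 1: SEQ = 89346, payload = 463 bytes
Segment 2: SEQ = 89809, payload = 1030 bytes
Segment 3: SEQ = 90839, payload = 1084 bytes
Segment 4: SEQ = 91923, payload = 1250 bytes
SEQ of segment 4 = 89346 + 463 + 1030 + 1084 = 91923

91923


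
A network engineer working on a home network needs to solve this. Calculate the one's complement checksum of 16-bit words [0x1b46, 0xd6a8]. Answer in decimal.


Given words: [0x1b46, 0xd6a8]
Step 1: Sum all words
Raw sum = 6982 + 54952 = 61934
One's complement = ~61934 & 0xFFFF = 3601

3601


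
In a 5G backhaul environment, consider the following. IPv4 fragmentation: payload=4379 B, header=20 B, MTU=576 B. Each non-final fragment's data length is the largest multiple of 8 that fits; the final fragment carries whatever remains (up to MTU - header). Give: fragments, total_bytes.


Max data per non-final fragment = floor((MTU - header)/8)*8 = floor((576 - 20)/8)*8 = floor(556/8)*8 = 552 B
Final fragment needs no 8-byte alignment: it can carry up to MTU - header = 556 B
Non-final fragments needed = ceil((payload - 556) / 552) = ceil(3823/552) = ceil(6.9257) = 7
Number of fragments = 7 + 1 = 8
Fragment sizes (data): 7 * 552 B + 515 B (last, 515 <= 556 OK)
Total bytes sent = payload + n_frags * header = 4379 + 8*20 = 4379 + 160 = 4539 B

8, 4539


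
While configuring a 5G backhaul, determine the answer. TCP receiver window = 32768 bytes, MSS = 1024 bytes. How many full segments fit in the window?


Given: RWND = 32768 bytes, MSS = 1024 bytes
Full segments = floor(RWND / MSS)
Full segments = floor(32768 / 1024)
Full segments = floor(32.0) = 32

32


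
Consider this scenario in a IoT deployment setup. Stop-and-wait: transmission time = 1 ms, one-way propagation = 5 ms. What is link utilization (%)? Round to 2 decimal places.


Given: Ttrans = 1 ms, Tprop = 5 ms
RTT = 2 * Tprop = 2 * 5 = 10 ms
U = Ttrans / (Ttrans + RTT)
U = 1 / (1 + 10)
U = 1 / 11 = 0.090909
U% = 9.09%

9.09


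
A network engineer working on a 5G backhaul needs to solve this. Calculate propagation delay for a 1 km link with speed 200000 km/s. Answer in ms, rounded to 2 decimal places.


Given: distance = 1 km, speed = 200000 km/s
Delay = distance / speed = 1 / 200000 seconds
Delay in ms = 1 * 1000 / 200000
Delay = 0.0050 ms
Rounded to 2 dp = 0.01 ms

0.01


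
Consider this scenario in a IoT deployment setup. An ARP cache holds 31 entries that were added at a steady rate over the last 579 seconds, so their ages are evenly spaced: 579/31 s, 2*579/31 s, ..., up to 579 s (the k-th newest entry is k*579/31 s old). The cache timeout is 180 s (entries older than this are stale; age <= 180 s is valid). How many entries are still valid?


Ages are k * 579/31 s for k = 1..31 (spacing = 18.6774 s).
Entry k is valid iff k * 579/31 <= 180 iff k <= 31 * 180 / 579 = 9.6373
n_valid = floor(9.6373) = 9
(n_stale = 31 - 9 = 22)

9


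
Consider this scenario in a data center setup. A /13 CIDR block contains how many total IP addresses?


Given: CIDR prefix /13
Host bits = 32 - 13 = 19
Total addresses = 2^19 = 524288

524288


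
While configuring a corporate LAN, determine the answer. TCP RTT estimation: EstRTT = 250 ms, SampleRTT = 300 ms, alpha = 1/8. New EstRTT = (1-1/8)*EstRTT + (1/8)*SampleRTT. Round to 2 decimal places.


Given: EstRTT = 250 ms, SampleRTT = 300 ms, alpha = 1/8
New EstRTT = (1 - alpha) * EstRTT + alpha * SampleRTT
(7/8) * 250 = 218.75
(1/8) * 300 = 37.5
New EstRTT = 218.75 + 37.5 = 256.25 ms -> 256.25 ms (2 dp)

256.25


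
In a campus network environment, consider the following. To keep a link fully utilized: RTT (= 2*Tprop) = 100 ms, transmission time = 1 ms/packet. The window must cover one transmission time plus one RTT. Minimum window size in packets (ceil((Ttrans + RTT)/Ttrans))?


Given: Ttrans = 1 ms, RTT = 100 ms (= 2 * Tprop, Tprop = 50 ms)
Time until first ACK returns = Ttrans + RTT = 1 + 100 = 101 ms
Need W * Ttrans >= Ttrans + RTT  ->  W >= (Ttrans + RTT) / Ttrans
(Ttrans + RTT) / Ttrans = 101 / 1 = 101
W_min = ceil(101) = 101

101


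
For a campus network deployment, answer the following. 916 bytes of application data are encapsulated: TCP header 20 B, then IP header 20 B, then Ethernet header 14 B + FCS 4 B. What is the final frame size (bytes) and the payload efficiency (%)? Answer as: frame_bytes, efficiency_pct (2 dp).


TCP segment = 916 + 20 = 936 B
IP packet = 936 + 20 = 956 B
Ethernet frame = 956 + 14 + 4 = 974 B
Efficiency = app / frame = 916 / 974 = 0.940452 = 94.0452% -> 94.05% (2 dp)

974, 94.05


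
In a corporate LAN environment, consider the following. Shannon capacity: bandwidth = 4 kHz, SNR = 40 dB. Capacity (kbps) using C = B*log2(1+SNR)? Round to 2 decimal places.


Given: B = 4 kHz, SNR = 40 dB
SNR linear = 10^(40/10) = 10000
1 + SNR = 10001
log2(10001) = 13.2878566418
C = 4 * 1000 * 13.2878566418 = 53151.4266 bps
C = 53.151427 kbps -> 53.15 kbps (2 dp)

53.15


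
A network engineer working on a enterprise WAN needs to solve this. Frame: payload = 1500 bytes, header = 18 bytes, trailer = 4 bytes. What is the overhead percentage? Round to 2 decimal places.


Given: payload = 1500 B, header = 18 B, trailer = 4 B
Overhead bytes = header + trailer = 18 + 4 = 22
Total frame = payload + overhead = 1500 + 22 = 1522
Overhead % = 22 / 1522 * 100 = 1.4455% -> 1.45% (2 dp)

1.45


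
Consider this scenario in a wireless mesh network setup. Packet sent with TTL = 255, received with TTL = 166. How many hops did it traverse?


Given: initial TTL = 255, received TTL = 166
Hops = initial TTL - received TTL
Hops = 255 - 166 = 89

89


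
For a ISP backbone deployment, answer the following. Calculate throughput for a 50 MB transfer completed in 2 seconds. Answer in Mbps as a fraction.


Given: file = 50 MB, time = 2 s
File in Mb = 50 * 8 = 400 Mb
Throughput = 400 / 2 Mbps
Throughput = 200 Mbps

200


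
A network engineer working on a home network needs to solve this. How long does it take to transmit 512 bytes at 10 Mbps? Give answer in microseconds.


Given: packet = 512 bytes, bandwidth = 10 Mbps
Packet in bits = 512 * 8 = 4096 bits
Bandwidth = 10 * 10^6 = 10000000 bps
Time = 4096 / 10000000 seconds
Time in us = 4096 * 10^6 / 10000000 = 409.6

409.6


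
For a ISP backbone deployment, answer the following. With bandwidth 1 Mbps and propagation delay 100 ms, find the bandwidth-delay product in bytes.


Given: bandwidth = 1 Mbps, delay = 100 ms
BDP in bits = 1 * 10^6 * 100 / 1000
BDP in bits = 100000
BDP in bytes = 100000 / 8 = 12500

12500


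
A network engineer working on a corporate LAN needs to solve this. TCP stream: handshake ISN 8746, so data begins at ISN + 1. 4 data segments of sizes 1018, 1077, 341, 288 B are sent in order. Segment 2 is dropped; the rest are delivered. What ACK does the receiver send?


SYN uses sequence number 8746; first data byte = ISN + 1 = 8747.
Segment 1: SEQ = 8747, len = 1018 B, covers [8747, 9764]
Segment 2: SEQ = 9765, len = 1077 B, covers [9765, 10841] [LOST]
Segment 3: SEQ = 10842, len = 341 B, covers [10842, 11182]
Segment 4: SEQ = 11183, len = 288 B, covers [11183, 11470]
In-order data received: bytes [8747, 9764] (segments 1..1).
Segment 2 missing -> gap begins at byte 9765; later segments buffered out of order.
Cumulative ACK = next expected in-order byte = 8747 + 1018 = 9765

9765


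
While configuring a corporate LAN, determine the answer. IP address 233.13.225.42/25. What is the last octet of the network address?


Given: IP = 233.13.225.42, prefix = /25
Subnet mask = 255.255.255.128
Last octet of IP: 42
Last octet of mask: 128
Network last octet = 42 AND 128 = 0

0


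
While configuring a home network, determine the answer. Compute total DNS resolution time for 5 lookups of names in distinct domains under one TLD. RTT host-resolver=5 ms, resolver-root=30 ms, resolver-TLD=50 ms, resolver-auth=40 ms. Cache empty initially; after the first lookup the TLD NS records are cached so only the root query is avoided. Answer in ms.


Lookup 1 (cold cache): local + root + TLD + auth = 5 + 30 + 50 + 40 = 125 ms
Lookups 2..5 (TLD NS cached -> skip root; new domain -> still ask TLD and auth): local + TLD + auth = 5 + 50 + 40 = 95 ms each
Remaining 4 lookups: 4 * 95 = 380 ms
Total = 125 + 380 = 505 ms

505


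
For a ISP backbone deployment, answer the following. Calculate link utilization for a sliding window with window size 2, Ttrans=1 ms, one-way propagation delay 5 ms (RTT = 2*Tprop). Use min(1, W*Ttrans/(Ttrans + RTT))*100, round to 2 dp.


Given: W = 2, Ttrans = 1 ms, RTT = 10 ms (= 2 * Tprop, Tprop = 5 ms)
Cycle time = Ttrans + RTT = 1 + 10 = 11 ms (first packet sent until its ACK returns)
W * Ttrans = 2 * 1 = 2 ms of sending per cycle
W * Ttrans / (Ttrans + RTT) = 2 / 11 = 0.181818
U = min(1, 0.181818) = 0.181818
U% = 18.18%

18.18


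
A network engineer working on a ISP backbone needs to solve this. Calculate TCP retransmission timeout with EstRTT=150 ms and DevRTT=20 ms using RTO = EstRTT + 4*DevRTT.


Given: EstRTT = 150 ms, DevRTT = 20 ms
Timeout = EstRTT + 4 * DevRTT
4 * DevRTT = 4 * 20 = 80
Timeout = 150 + 80 = 230 ms

230


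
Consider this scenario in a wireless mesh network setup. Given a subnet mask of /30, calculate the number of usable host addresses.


Given: subnet mask /30
Host bits = 32 - 30 = 2
Total addresses = 2^2 = 4
Usable hosts = 4 - 2 (network + broadcast) = 2

2


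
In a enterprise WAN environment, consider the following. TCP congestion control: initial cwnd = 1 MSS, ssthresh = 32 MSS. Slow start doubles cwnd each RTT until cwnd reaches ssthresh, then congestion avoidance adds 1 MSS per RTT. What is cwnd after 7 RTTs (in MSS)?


RTT 0: cwnd = 1 MSS (initial)
RTT 1: cwnd = 2 MSS (slow start, doubled)
RTT 2: cwnd = 4 MSS (slow start, doubled)
RTT 3: cwnd = 8 MSS (slow start, doubled)
RTT 4: cwnd = 16 MSS (slow start, doubled)
RTT 5: cwnd = 32 MSS (slow start, doubled)
RTT 6: cwnd = 33 MSS (congestion avoidance, +1)
RTT 7: cwnd = 34 MSS (congestion avoidance, +1)

34


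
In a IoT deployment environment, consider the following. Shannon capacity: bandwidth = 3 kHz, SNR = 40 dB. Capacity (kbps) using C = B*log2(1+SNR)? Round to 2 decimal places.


Given: B = 3 kHz, SNR = 40 dB
SNR linear = 10^(40/10) = 10000
1 + SNR = 10001
log2(10001) = 13.2878566418
C = 3 * 1000 * 13.2878566418 = 39863.5699 bps
C = 39.863570 kbps -> 39.86 kbps (2 dp)

39.86


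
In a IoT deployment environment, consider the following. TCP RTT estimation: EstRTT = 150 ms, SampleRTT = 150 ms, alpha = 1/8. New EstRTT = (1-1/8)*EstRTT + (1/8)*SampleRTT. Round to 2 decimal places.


Given: EstRTT = 150 ms, SampleRTT = 150 ms, alpha = 1/8
New EstRTT = (1 - alpha) * EstRTT + alpha * SampleRTT
(7/8) * 150 = 131.25
(1/8) * 150 = 18.75
New EstRTT = 131.25 + 18.75 = 150 ms -> 150.00 ms (2 dp)

150.00


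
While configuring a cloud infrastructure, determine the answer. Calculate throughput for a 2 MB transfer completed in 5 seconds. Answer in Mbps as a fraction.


Given: file = 2 MB, time = 5 s
File in Mb = 2 * 8 = 16 Mb
Throughput = 16 / 5 Mbps
Throughput = 16/5 Mbps

16/5


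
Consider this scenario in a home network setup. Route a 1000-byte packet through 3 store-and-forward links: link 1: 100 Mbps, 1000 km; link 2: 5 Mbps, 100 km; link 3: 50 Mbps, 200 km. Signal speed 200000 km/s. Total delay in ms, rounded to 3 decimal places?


Packet = 1000 bytes = 8000 bits. Store-and-forward: sum (t_trans + t_prop) per link.
Link 1: t_trans = 8000/(100*10^6) s = 0.0800 ms; t_prop = 1000/200000 s = 5.0000 ms; subtotal = 5.0800 ms
Link 2: t_trans = 8000/(5*10^6) s = 1.6000 ms; t_prop = 100/200000 s = 0.5000 ms; subtotal = 2.1000 ms
Link 3: t_trans = 8000/(50*10^6) s = 0.1600 ms; t_prop = 200/200000 s = 1.0000 ms; subtotal = 1.1600 ms
End-to-end = 5.0800 + 2.1000 + 1.1600 = 8.3400 ms -> 8.340 ms (3 dp)

8.340


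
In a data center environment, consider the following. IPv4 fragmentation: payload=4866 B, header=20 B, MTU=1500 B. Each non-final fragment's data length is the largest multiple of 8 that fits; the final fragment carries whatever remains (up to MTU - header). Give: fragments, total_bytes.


Max data per non-final fragment = floor((MTU - header)/8)*8 = floor((1500 - 20)/8)*8 = floor(1480/8)*8 = 1480 B
Final fragment needs no 8-byte alignment: it can carry up to MTU - header = 1480 B
Non-final fragments needed = ceil((payload - 1480) / 1480) = ceil(3386/1480) = ceil(2.2878) = 3
Number of fragments = 3 + 1 = 4
Fragment sizes (data): 3 * 1480 B + 426 B (last, 426 <= 1480 OK)
Total bytes sent = payload + n_frags * header = 4866 + 4*20 = 4866 + 80 = 4946 B

4, 4946


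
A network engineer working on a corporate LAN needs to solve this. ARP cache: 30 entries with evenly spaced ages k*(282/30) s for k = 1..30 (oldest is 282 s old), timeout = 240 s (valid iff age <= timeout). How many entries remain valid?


Ages are k * 282/30 s for k = 1..30 (spacing = 9.4000 s).
Entry k is valid iff k * 282/30 <= 240 iff k <= 30 * 240 / 282 = 25.5319
n_valid = floor(25.5319) = 25
(n_stale = 30 - 25 = 5)

25


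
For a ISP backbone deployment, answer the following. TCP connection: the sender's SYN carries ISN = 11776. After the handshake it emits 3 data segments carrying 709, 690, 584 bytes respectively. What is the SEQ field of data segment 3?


The SYN occupies sequence number ISN = 11776, so the first data byte is ISN + 1 = 11777.
SEQ of data segment i = (ISN + 1) + sum of payload sizes of segments 1..i-1.
Segment 1: SEQ = 11777, payload = 709 bytes
Segment 2: SEQ = 12486, payload = 690 bytes
Segment 3: SEQ = 13176, payload = 584 bytes
SEQ of segment 3 = 11777 + 709 + 690 = 13176

13176


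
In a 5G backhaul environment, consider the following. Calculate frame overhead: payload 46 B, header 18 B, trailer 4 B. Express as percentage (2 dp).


Given: payload = 46 B, header = 18 B, trailer = 4 B
Overhead bytes = header + trailer = 18 + 4 = 22
Total frame = payload + overhead = 46 + 22 = 68
Overhead % = 22 / 68 * 100 = 32.3529% -> 32.35% (2 dp)

32.35


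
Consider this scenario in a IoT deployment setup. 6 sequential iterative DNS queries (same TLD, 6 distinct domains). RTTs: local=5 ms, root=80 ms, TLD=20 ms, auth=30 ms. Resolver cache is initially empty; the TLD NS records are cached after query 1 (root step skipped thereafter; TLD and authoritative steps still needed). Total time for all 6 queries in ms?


Lookup 1 (cold cache): local + root + TLD + auth = 5 + 80 + 20 + 30 = 135 ms
Lookups 2..6 (TLD NS cached -> skip root; new domain -> still ask TLD and auth): local + TLD + auth = 5 + 20 + 30 = 55 ms each
Remaining 5 lookups: 5 * 55 = 275 ms
Total = 135 + 275 = 410 ms

410


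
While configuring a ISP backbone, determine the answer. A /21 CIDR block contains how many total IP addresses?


Given: CIDR prefix /21
Host bits = 32 - 21 = 11
Total addresses = 2^11 = 2048

2048


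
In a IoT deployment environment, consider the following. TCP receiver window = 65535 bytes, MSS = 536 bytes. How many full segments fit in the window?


Given: RWND = 65535 bytes, MSS = 536 bytes
Full segments = floor(RWND / MSS)
Full segments = floor(65535 / 536)
Full segments = floor(122.2668) = 122

122


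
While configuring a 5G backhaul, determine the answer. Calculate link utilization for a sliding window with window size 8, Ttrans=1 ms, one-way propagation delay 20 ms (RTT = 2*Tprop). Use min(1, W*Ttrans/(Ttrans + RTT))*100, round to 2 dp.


Given: W = 8, Ttrans = 1 ms, RTT = 40 ms (= 2 * Tprop, Tprop = 20 ms)
Cycle time = Ttrans + RTT = 1 + 40 = 41 ms (first packet sent until its ACK returns)
W * Ttrans = 8 * 1 = 8 ms of sending per cycle
W * Ttrans / (Ttrans + RTT) = 8 / 41 = 0.195122
U = min(1, 0.195122) = 0.195122
U% = 19.51%

19.51


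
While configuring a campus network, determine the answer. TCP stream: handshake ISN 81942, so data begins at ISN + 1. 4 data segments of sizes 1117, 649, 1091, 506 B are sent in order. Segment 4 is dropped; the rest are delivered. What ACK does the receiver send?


SYN uses sequence number 81942; first data byte = ISN + 1 = 81943.
Segment 1: SEQ = 81943, len = 1117 B, covers [81943, 83059]
Segment 2: SEQ = 83060, len = 649 B, covers [83060, 83708]
Segment 3: SEQ = 83709, len = 1091 B, covers [83709, 84799]
Segment 4: SEQ = 84800, len = 506 B, covers [84800, 85305] [LOST]
In-order data received: bytes [81943, 84799] (segments 1..3).
Segment 4 missing -> gap begins at byte 84800.
Cumulative ACK = next expected in-order byte = 81943 + 1117 + 649 + 1091 = 84800

84800


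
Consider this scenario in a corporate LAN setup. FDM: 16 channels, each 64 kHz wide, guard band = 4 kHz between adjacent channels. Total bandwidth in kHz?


Given: 16 channels, 64 kHz each, guard = 4 kHz
Channel bandwidth = 16 * 64 = 1024 kHz
Guard bands = 15 gaps * 4 kHz = 60 kHz
Total = 1024 + 60 = 1084 kHz

1084


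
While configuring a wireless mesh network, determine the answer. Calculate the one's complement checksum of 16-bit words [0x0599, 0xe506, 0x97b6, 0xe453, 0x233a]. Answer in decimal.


Given words: [0x0599, 0xe506, 0x97b6, 0xe453, 0x233a]
Step 1: Sum all words
Raw sum = 1433 + 58630 + 38838 + 58451 + 9018 = 166370
Step 2: Fold carry: (35298 + 2) = 35300
One's complement = ~35300 & 0xFFFF = 30235

30235


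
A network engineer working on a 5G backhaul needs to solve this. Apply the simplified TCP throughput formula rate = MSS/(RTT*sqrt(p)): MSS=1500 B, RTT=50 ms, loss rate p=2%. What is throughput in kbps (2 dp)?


Given: MSS = 1500 bytes, RTT = 50 ms, loss = 2%
RTT in seconds = 50 / 1000 = 0.05
Loss rate = 2% = 0.02
sqrt(loss) = sqrt(0.02) = 0.141421356237
Throughput (bytes/s) = 1500 / (0.05 * 0.141421356237) = 212132.0344
Throughput (kbps) = 212132.0344 * 8 / 1000 = 1697.056275 -> 1697.06 kbps (2 dp)

1697.06


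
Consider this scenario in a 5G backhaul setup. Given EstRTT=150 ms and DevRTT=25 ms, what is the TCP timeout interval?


Given: EstRTT = 150 ms, DevRTT = 25 ms
Timeout = EstRTT + 4 * DevRTT
4 * DevRTT = 4 * 25 = 100
Timeout = 150 + 100 = 250 ms

250


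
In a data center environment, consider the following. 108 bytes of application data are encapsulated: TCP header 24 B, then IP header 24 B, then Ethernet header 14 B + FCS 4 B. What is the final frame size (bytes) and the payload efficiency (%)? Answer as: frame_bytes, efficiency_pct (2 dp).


TCP segment = 108 + 24 = 132 B
IP packet = 132 + 24 = 156 B
Ethernet frame = 156 + 14 + 4 = 174 B
Efficiency = app / frame = 108 / 174 = 0.620690 = 62.0690% -> 62.07% (2 dp)

174, 62.07


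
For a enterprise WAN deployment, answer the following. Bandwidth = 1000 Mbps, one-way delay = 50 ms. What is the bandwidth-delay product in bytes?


Given: bandwidth = 1000 Mbps, delay = 50 ms
BDP in bits = 1000 * 10^6 * 50 / 1000
BDP in bits = 50000000
BDP in bytes = 50000000 / 8 = 6250000

6250000


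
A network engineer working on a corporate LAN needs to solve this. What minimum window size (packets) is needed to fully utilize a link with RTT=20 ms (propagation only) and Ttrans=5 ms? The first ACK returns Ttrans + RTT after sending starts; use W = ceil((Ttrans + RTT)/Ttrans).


Given: Ttrans = 5 ms, RTT = 20 ms (= 2 * Tprop, Tprop = 10 ms)
Time until first ACK returns = Ttrans + RTT = 5 + 20 = 25 ms
Need W * Ttrans >= Ttrans + RTT  ->  W >= (Ttrans + RTT) / Ttrans
(Ttrans + RTT) / Ttrans = 25 / 5 = 5
W_min = ceil(5) = 5

5


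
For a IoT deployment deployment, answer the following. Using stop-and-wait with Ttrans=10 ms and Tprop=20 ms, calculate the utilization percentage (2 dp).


Given: Ttrans = 10 ms, Tprop = 20 ms
RTT = 2 * Tprop = 2 * 20 = 40 ms
U = Ttrans / (Ttrans + RTT)
U = 10 / (10 + 40)
U = 10 / 50 = 0.2
U% = 20.00%

20.00


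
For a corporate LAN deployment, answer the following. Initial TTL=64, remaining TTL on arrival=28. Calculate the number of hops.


Given: initial TTL = 64, received TTL = 28
Hops = initial TTL - received TTL
Hops = 64 - 28 = 36

36


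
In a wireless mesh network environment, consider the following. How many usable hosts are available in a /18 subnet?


Given: subnet mask /18
Host bits = 32 - 18 = 14
Total addresses = 2^14 = 16384
Usable hosts = 16384 - 2 (network + broadcast) = 16382

16382


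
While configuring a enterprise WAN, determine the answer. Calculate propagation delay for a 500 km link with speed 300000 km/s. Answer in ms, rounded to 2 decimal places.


Given: distance = 500 km, speed = 300000 km/s
Delay = distance / speed = 500 / 300000 seconds
Delay in ms = 500 * 1000 / 300000
Delay = 1.6667 ms
Rounded to 2 dp = 1.67 ms

1.67


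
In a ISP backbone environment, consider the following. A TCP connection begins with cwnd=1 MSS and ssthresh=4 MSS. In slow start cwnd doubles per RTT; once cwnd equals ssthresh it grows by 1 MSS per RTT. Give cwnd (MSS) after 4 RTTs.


RTT 0: cwnd = 1 MSS (initial)
RTT 1: cwnd = 2 MSS (slow start, doubled)
RTT 2: cwnd = 4 MSS (slow start, doubled)
RTT 3: cwnd = 5 MSS (congestion avoidance, +1)
RTT 4: cwnd = 6 MSS (congestion avoidance, +1)

6


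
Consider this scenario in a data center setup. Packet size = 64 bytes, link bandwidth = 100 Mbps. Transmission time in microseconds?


Given: packet = 64 bytes, bandwidth = 100 Mbps
Packet in bits = 64 * 8 = 512 bits
Bandwidth = 100 * 10^6 = 100000000 bps
Time = 512 / 100000000 seconds
Time in us = 512 * 10^6 / 100000000 = 5.12

5.12


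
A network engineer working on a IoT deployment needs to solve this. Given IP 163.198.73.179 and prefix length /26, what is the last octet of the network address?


Given: IP = 163.198.73.179, prefix = /26
Subnet mask = 255.255.255.192
Last octet of IP: 179
Last octet of mask: 192
Network last octet = 179 AND 192 = 128

128


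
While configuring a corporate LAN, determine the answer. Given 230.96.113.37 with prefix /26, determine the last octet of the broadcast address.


Given: IP = 230.96.113.37, prefix = /26
Host bits = 32 - 26 = 6
Network last octet = 37 AND mask = 0
Host part size = 2^6 - 1 = 63
Broadcast last octet = 0 OR 63 = 63

63


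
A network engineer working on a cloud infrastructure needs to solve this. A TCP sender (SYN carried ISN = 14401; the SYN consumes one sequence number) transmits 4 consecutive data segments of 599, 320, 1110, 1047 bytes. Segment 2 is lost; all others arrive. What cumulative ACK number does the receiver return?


SYN uses sequence number 14401; first data byte = ISN + 1 = 14402.
Segment 1: SEQ = 14402, len = 599 B, covers [14402, 15000]
Segment 2: SEQ = 15001, len = 320 B, covers [15001, 15320] [LOST]
Segment 3: SEQ = 15321, len = 1110 B, covers [15321, 16430]
Segment 4: SEQ = 16431, len = 1047 B, covers [16431, 17477]
In-order data received: bytes [14402, 15000] (segments 1..1).
Segment 2 missing -> gap begins at byte 15001; later segments buffered out of order.
Cumulative ACK = next expected in-order byte = 14402 + 599 = 15001

15001


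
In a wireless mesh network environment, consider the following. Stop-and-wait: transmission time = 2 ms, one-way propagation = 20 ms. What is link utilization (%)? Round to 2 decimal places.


Given: Ttrans = 2 ms, Tprop = 20 ms
RTT = 2 * Tprop = 2 * 20 = 40 ms
U = Ttrans / (Ttrans + RTT)
U = 2 / (2 + 40)
U = 2 / 42 = 0.047619
U% = 4.76%

4.76


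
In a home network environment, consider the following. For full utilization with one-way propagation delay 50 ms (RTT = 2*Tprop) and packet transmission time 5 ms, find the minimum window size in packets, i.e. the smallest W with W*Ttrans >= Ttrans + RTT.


Given: Ttrans = 5 ms, RTT = 100 ms (= 2 * Tprop, Tprop = 50 ms)
Time until first ACK returns = Ttrans + RTT = 5 + 100 = 105 ms
Need W * Ttrans >= Ttrans + RTT  ->  W >= (Ttrans + RTT) / Ttrans
(Ttrans + RTT) / Ttrans = 105 / 5 = 21
W_min = ceil(21) = 21

21


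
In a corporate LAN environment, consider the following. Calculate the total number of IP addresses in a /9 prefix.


Given: CIDR prefix /9
Host bits = 32 - 9 = 23
Total addresses = 2^23 = 8388608

8388608


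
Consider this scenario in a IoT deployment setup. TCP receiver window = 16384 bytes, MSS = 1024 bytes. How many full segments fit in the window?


Given: RWND = 16384 bytes, MSS = 1024 bytes
Full segments = floor(RWND / MSS)
Full segments = floor(16384 / 1024)
Full segments = floor(16.0) = 16

16


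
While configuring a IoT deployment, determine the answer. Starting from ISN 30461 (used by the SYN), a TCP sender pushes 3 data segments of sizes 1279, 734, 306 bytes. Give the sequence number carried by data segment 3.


The SYN occupies sequence number ISN = 30461, so the first data byte is ISN + 1 = 30462.
SEQ of data segment i = (ISN + 1) + sum of payload sizes of segments 1..i-1.
Segment 1: SEQ = 30462, payload = 1279 bytes
Segment 2: SEQ = 31741, payload = 734 bytes
Segment 3: SEQ = 32475, payload = 306 bytes
SEQ of segment 3 = 30462 + 1279 + 734 = 32475

32475


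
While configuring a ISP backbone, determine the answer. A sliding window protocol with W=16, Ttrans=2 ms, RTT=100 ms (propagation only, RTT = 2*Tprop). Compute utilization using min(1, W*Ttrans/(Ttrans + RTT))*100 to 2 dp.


Given: W = 16, Ttrans = 2 ms, RTT = 100 ms (= 2 * Tprop, Tprop = 50 ms)
Cycle time = Ttrans + RTT = 2 + 100 = 102 ms (first packet sent until its ACK returns)
W * Ttrans = 16 * 2 = 32 ms of sending per cycle
W * Ttrans / (Ttrans + RTT) = 32 / 102 = 0.313725
U = min(1, 0.313725) = 0.313725
U% = 31.37%

31.37


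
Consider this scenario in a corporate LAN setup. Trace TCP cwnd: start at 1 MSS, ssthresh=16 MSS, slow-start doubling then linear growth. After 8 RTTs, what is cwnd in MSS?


RTT 0: cwnd = 1 MSS (initial)
RTT 1: cwnd = 2 MSS (slow start, doubled)
RTT 2: cwnd = 4 MSS (slow start, doubled)
RTT 3: cwnd = 8 MSS (slow start, doubled)
RTT 4: cwnd = 16 MSS (slow start, doubled)
RTT 5: cwnd = 17 MSS (congestion avoidance, +1)
RTT 6: cwnd = 18 MSS (congestion avoidance, +1)
RTT 7: cwnd = 19 MSS (congestion avoidance, +1)
RTT 8: cwnd = 20 MSS (congestion avoidance, +1)

20


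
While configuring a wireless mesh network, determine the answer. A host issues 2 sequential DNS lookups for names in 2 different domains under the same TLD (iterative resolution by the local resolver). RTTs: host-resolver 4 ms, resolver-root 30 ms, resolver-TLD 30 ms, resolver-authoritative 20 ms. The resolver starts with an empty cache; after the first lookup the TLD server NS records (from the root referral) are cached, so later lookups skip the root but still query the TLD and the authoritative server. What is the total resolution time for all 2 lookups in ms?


Lookup 1 (cold cache): local + root + TLD + auth = 4 + 30 + 30 + 20 = 84 ms
Lookups 2..2 (TLD NS cached -> skip root; new domain -> still ask TLD and auth): local + TLD + auth = 4 + 30 + 20 = 54 ms each
Remaining 1 lookups: 1 * 54 = 54 ms
Total = 84 + 54 = 138 ms

138


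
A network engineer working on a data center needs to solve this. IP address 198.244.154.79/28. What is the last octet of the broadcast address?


Given: IP = 198.244.154.79, prefix = /28
Host bits = 32 - 28 = 4
Network last octet = 79 AND mask = 64
Host part size = 2^4 - 1 = 15
Broadcast last octet = 64 OR 15 = 79

79


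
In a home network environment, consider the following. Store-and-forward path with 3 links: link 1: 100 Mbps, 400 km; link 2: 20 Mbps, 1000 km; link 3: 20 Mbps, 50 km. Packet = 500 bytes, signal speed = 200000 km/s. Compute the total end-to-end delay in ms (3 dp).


Packet = 500 bytes = 4000 bits. Store-and-forward: sum (t_trans + t_prop) per link.
Link 1: t_trans = 4000/(100*10^6) s = 0.0400 ms; t_prop = 400/200000 s = 2.0000 ms; subtotal = 2.0400 ms
Link 2: t_trans = 4000/(20*10^6) s = 0.2000 ms; t_prop = 1000/200000 s = 5.0000 ms; subtotal = 5.2000 ms
Link 3: t_trans = 4000/(20*10^6) s = 0.2000 ms; t_prop = 50/200000 s = 0.2500 ms; subtotal = 0.4500 ms
End-to-end = 2.0400 + 5.2000 + 0.4500 = 7.6900 ms -> 7.690 ms (3 dp)

7.690


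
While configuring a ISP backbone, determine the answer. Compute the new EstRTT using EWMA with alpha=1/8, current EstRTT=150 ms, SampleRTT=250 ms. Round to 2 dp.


Given: EstRTT = 150 ms, SampleRTT = 250 ms, alpha = 1/8
New EstRTT = (1 - alpha) * EstRTT + alpha * SampleRTT
(7/8) * 150 = 131.25
(1/8) * 250 = 31.25
New EstRTT = 131.25 + 31.25 = 162.5 ms -> 162.50 ms (2 dp)

162.50


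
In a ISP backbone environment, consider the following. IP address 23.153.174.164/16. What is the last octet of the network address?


Given: IP = 23.153.174.164, prefix = /16
Subnet mask = 255.255.0.0
Last octet of IP: 164
Last octet of mask: 0
Network last octet = 164 AND 0 = 0

0


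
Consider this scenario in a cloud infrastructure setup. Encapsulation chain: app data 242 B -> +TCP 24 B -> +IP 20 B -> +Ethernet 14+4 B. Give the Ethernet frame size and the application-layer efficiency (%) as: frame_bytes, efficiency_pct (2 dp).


TCP segment = 242 + 24 = 266 B
IP packet = 266 + 20 = 286 B
Ethernet frame = 286 + 14 + 4 = 304 B
Efficiency = app / frame = 242 / 304 = 0.796053 = 79.6053% -> 79.61% (2 dp)

304, 79.61


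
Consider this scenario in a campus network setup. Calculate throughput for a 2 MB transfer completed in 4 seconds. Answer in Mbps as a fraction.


Given: file = 2 MB, time = 4 s
File in Mb = 2 * 8 = 16 Mb
Throughput = 16 / 4 Mbps
Throughput = 4 Mbps

4


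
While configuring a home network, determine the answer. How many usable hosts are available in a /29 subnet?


Given: subnet mask /29
Host bits = 32 - 29 = 3
Total addresses = 2^3 = 8
Usable hosts = 8 - 2 (network + broadcast) = 6

6


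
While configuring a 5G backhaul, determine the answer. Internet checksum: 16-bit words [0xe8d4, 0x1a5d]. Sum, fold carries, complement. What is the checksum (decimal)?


Given words: [0xe8d4, 0x1a5d]
Step 1: Sum all words
Raw sum = 59604 + 6749 = 66353
Step 2: Fold carry: (817 + 1) = 818
One's complement = ~818 & 0xFFFF = 64717

64717
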